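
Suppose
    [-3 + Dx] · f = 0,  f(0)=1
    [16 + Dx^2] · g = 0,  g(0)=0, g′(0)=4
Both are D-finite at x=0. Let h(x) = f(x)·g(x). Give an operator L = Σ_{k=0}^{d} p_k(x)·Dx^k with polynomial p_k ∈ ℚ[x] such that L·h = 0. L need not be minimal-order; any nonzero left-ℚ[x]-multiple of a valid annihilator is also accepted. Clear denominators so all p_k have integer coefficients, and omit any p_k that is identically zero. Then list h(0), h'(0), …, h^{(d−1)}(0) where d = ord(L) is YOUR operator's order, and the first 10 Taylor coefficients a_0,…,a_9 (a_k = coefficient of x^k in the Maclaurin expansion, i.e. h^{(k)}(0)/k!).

f: a_k = 1, 3, 9/2, 9/2, 27/8, 81/40, 81/80, 243/560, 729/4480, 243/4480, …
g: a_k = 0, 4, 0, -32/3, 0, 128/15, 0, -1024/315, 0, 2048/2835, …
Sym-product of L_f,L_g gives L₀ (≤ ord 2).
L = 25 - 6·Dx + Dx^2  (order 2).
h: a_k = 0, 4, 12, 22/3, -14, -779/30, -143/10, 4031/1260, 527/60, 430441/90720, …
ICs: h(0) = 0, h′(0) = 4.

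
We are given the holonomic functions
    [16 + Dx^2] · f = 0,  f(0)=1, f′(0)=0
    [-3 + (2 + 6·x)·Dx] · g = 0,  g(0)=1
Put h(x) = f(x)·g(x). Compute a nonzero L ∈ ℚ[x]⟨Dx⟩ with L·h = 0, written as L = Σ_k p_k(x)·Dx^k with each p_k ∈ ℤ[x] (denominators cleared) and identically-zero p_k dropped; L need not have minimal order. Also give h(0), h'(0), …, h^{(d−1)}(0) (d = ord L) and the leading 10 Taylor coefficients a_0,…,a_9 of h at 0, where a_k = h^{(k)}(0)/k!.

L = (91 + 384·x + 576·x^2) + (-12 - 36·x)·Dx + (4 + 24·x + 36·x^2)·Dx^2  (order 2).
h: a_k = 1, 3/2, -73/8, -165/16, 6337/384, 2341/256, -337609/46080, -259579/30720, 82369729/10321920, -23827607/6881280, …
ICs: h(0) = 1, h′(0) = 3/2.

f: a_k = 1, 0, -8, 0, 32/3, 0, -256/45, 0, 512/315, 0, …
g: a_k = 1, 3/2, -9/8, 27/16, -405/128, 1701/256, -15309/1024, 72171/2048, -2814669/32768, 14073345/65536, …
f·g: L₀ = L_f ⊗_s L_g, ord ≤ 2·1.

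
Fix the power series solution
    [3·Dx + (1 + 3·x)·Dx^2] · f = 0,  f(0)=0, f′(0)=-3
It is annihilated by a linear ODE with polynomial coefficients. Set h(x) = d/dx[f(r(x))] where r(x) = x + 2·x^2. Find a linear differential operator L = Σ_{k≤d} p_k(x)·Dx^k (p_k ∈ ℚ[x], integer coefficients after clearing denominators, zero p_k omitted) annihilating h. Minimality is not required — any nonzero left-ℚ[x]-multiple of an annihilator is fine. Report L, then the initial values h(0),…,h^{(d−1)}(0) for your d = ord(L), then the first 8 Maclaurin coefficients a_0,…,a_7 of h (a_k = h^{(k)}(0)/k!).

f: a_k = 0, -3, 9/2, -9, 81/4, -243/5, 243/2, -2187/7, …
f∘r: x↦r, Dx↦Dx/r' in L_f ⇒ L₀.
Derive L from L₀ (diff closure).
L = (-1 + 12·x + 24·x^2) + (1 + 7·x + 18·x^2 + 24·x^3)·Dx  (order 1).
h: a_k = -3, -3, 27, -63, 27, 297, -1053, 1377, …
ICs: h(0) = -3.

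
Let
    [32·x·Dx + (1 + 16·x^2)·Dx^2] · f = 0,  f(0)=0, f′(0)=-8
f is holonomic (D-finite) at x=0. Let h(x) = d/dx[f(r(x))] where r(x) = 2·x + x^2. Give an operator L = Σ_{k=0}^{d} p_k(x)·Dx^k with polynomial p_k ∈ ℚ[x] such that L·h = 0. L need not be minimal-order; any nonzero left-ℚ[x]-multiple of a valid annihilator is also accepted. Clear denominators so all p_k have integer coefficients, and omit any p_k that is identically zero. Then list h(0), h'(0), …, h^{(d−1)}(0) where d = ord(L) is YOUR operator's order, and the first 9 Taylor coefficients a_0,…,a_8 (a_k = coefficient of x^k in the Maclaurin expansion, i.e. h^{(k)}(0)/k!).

f: a_k = 0, -8, 0, 128/3, 0, -2048/5, 0, 32768/7, 0, …
Substitute x→r, Dx→(1/r')Dx; clear ⇒ L₀.
Differentiate: ansatz ord ≤ ord L₀ ⇒ L.
L = (-1 + 128·x + 256·x^2 + 192·x^3 + 48·x^4) + (1 + x + 64·x^2 + 128·x^3 + 80·x^4 + 16·x^5)·Dx  (order 1).
h: a_k = -16, -16, 1024, 2048, -64256, -196352, 3964928, 16646144, -240160768, …
ICs: h(0) = -16.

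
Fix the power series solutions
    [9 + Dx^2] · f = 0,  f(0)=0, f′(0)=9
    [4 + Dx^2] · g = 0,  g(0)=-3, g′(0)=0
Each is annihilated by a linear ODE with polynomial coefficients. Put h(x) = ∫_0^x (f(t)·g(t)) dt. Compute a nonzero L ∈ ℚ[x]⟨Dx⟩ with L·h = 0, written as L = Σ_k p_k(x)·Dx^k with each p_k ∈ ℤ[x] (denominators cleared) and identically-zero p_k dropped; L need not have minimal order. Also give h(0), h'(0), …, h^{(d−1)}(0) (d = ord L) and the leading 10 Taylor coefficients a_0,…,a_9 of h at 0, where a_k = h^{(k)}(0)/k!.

L = 25·Dx + 26·Dx^3 + Dx^5  (order 5).
h: a_k = 0, 0, -27/2, 0, 189/8, 0, -1563/80, 0, 39063/4480, 0, …
ICs: h(0) = 0, h′(0) = 0, h′′(0) = -27, h′′′(0) = 0, h′′′′(0) = 567.

f: a_k = 0, 9, 0, -27/2, 0, 243/40, 0, -729/560, 0, 729/4480, …
g: a_k = -3, 0, 6, 0, -2, 0, 4/15, 0, -2/105, 0, …
Product ⇒ symmetric product L₀, ord ≤ 4.
h=∫h₀ ⇒ L = L₀·Dx.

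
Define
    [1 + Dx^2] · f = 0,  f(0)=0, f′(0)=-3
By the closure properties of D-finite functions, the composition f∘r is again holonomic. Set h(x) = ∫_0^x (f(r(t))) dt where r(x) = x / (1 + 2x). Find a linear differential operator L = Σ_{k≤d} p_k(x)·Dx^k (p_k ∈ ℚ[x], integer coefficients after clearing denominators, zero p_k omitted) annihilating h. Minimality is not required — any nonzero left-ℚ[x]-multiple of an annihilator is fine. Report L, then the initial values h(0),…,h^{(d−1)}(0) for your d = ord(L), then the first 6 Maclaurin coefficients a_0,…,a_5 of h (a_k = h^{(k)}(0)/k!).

f: a_k = 0, -3, 0, 1/2, 0, -1/40, …
Substitute x→r, Dx→(1/r')Dx; clear ⇒ L₀.
Integrate: L := L₀·Dx.
L = Dx + (4 + 24·x + 48·x^2 + 32·x^3)·Dx^2 + (1 + 8·x + 24·x^2 + 32·x^3 + 16·x^4)·Dx^3  (order 3).
h: a_k = 0, 0, -3/2, 2, -23/8, 21/5, …
ICs: h(0) = 0, h′(0) = 0, h′′(0) = -3.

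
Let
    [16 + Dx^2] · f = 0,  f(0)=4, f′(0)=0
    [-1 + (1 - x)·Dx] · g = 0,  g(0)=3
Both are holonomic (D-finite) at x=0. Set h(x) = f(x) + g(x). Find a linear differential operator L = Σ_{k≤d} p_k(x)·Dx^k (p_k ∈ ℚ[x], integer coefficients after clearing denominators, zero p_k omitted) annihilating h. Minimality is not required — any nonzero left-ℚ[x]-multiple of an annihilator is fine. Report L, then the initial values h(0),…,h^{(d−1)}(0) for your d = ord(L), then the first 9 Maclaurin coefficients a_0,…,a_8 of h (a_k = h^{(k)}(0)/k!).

f: a_k = 4, 0, -32, 0, 128/3, 0, -1024/45, 0, 2048/315, …
g: a_k = 3, 3, 3, 3, 3, 3, 3, 3, 3, …
Weyl lclm of L_f,L_g ⇒ L₀ (ord ≤ 3).
L = (-176 + 256·x - 128·x^2) + (144 - 400·x + 384·x^2 - 128·x^3)·Dx + (-11 + 16·x - 8·x^2)·Dx^2 + (9 - 25·x + 24·x^2 - 8·x^3)·Dx^3  (order 3).
h: a_k = 7, 3, -29, 3, 137/3, 3, -889/45, 3, 2993/315, …
ICs: h(0) = 7, h′(0) = 3, h′′(0) = -58.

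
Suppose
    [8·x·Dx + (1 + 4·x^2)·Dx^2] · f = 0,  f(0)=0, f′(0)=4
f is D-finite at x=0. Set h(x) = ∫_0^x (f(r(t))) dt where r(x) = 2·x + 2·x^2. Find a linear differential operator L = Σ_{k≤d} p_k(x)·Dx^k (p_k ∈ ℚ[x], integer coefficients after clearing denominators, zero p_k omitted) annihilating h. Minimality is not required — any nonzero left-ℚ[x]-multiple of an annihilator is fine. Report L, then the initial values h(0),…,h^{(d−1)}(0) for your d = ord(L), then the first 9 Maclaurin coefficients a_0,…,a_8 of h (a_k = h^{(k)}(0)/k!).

f: a_k = 0, 4, 0, -16/3, 0, 64/5, 0, -256/7, 0, …
Change of var in L_f (x↦r) gives L₀.
∫: right-multiply L₀ by Dx.
L = (-2 + 32·x + 128·x^2 + 192·x^3 + 96·x^4)·Dx^2 + (1 + 2·x + 16·x^2 + 64·x^3 + 80·x^4 + 32·x^5)·Dx^3  (order 3).
h: a_k = 0, 0, 4, 8/3, -32/3, -128/5, 704/15, 6016/21, -512/7, …
ICs: h(0) = 0, h′(0) = 0, h′′(0) = 8.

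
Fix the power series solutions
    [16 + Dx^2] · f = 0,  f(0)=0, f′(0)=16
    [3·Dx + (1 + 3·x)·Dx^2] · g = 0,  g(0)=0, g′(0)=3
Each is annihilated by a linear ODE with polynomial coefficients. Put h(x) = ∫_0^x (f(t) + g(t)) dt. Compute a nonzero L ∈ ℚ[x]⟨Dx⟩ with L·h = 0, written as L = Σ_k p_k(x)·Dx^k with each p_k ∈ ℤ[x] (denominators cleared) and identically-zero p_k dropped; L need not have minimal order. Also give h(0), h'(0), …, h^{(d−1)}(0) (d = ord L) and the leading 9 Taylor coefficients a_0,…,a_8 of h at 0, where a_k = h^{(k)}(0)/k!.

f: a_k = 0, 16, 0, -128/3, 0, 512/15, 0, -4096/315, 0, …
g: a_k = 0, 3, -9/2, 9, -81/4, 243/5, -243/2, 2187/7, -6561/8, …
L₀ := lclm(L_f,L_g); ord L₀ ≤ 2+2.
Integrate: L := L₀·Dx.
L = (1680 + 2304·x + 3456·x^2)·Dx^2 + (272 + 1584·x + 3456·x^2 + 3456·x^3)·Dx^3 + (105 + 144·x + 216·x^2)·Dx^4 + (17 + 99·x + 216·x^2 + 216·x^3)·Dx^5  (order 5).
h: a_k = 0, 0, 19/2, -3/2, -101/12, -81/20, 1241/90, -243/14, 94319/2520, …
ICs: h(0) = 0, h′(0) = 0, h′′(0) = 19, h′′′(0) = -9, h′′′′(0) = -202.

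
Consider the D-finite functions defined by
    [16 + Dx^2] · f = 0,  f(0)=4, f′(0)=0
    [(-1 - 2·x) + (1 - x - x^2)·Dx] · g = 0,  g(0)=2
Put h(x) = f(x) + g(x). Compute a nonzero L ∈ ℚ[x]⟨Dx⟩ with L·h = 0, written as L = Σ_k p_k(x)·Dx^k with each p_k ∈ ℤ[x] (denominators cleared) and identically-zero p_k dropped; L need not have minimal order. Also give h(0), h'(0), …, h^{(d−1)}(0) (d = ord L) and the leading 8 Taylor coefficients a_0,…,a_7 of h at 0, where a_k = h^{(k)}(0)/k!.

L = (-272 - 384·x + 352·x^2 - 192·x^3 - 640·x^4 - 256·x^5) + (160 - 368·x - 32·x^2 + 544·x^3 - 48·x^4 - 384·x^5 - 128·x^6)·Dx + (-17 - 24·x + 22·x^2 - 12·x^3 - 40·x^4 - 16·x^5)·Dx^2 + (10 - 23·x - 2·x^2 + 34·x^3 - 3·x^4 - 24·x^5 - 8·x^6)·Dx^3  (order 3).
h: a_k = 6, 2, -28, 6, 158/3, 16, 146/45, 42, …
ICs: h(0) = 6, h′(0) = 2, h′′(0) = -56.

f: a_k = 4, 0, -32, 0, 128/3, 0, -1024/45, 0, …
g: a_k = 2, 2, 4, 6, 10, 16, 26, 42, …
Weyl lclm of L_f,L_g ⇒ L₀ (ord ≤ 3).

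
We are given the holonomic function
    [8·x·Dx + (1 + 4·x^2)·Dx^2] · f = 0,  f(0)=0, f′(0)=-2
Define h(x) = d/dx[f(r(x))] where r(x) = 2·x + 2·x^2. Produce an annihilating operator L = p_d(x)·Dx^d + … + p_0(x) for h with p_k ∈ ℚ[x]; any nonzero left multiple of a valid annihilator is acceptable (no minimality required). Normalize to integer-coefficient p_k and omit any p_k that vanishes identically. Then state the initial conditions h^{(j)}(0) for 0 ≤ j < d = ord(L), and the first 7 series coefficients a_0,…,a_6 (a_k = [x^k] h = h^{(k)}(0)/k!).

f: a_k = 0, -2, 0, 8/3, 0, -32/5, 0, …
f∘r: x↦r, Dx↦Dx/r' in L_f ⇒ L₀.
Derive L from L₀ (diff closure).
L = (-2 + 32·x + 128·x^2 + 192·x^3 + 96·x^4) + (1 + 2·x + 16·x^2 + 64·x^3 + 80·x^4 + 32·x^5)·Dx  (order 1).
h: a_k = -4, -8, 64, 256, -704, -6016, 2048, …
ICs: h(0) = -4.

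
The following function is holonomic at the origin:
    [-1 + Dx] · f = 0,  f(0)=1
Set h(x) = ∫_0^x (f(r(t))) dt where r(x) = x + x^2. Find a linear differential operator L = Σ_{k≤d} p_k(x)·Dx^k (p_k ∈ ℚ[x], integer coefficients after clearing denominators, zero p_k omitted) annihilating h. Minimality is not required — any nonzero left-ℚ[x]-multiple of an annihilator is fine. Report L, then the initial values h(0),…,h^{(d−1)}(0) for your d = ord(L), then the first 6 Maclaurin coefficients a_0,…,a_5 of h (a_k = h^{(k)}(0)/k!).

f: a_k = 1, 1, 1/2, 1/6, 1/24, 1/120, …
Substitute x→r, Dx→(1/r')Dx; clear ⇒ L₀.
∫: right-multiply L₀ by Dx.
L = (-1 - 2·x)·Dx + Dx^2  (order 2).
h: a_k = 0, 1, 1/2, 1/2, 7/24, 5/24, …
ICs: h(0) = 0, h′(0) = 1.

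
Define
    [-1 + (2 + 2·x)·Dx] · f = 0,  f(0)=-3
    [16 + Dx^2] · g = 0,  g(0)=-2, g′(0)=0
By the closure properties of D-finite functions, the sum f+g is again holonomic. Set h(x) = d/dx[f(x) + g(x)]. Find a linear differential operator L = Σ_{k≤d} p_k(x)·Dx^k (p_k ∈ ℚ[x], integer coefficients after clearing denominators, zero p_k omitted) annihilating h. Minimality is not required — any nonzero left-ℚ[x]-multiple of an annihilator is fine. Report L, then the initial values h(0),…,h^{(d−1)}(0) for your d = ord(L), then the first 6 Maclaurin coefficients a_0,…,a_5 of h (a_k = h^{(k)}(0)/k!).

L = (-1264 - 2048·x - 1024·x^2) + (-2144 - 6240·x - 6144·x^2 - 2048·x^3)·Dx + (-79 - 128·x - 64·x^2)·Dx^2 + (-134 - 390·x - 384·x^2 - 128·x^3)·Dx^3  (order 3).
h: a_k = -3/2, 131/4, -9/16, -8147/96, -105/256, 527123/7680, …
ICs: h(0) = -3/2, h′(0) = 131/4, h′′(0) = -9/8.

f: a_k = -3, -3/2, 3/8, -3/16, 15/128, -21/256, …
g: a_k = -2, 0, 16, 0, -64/3, 0, …
Sum ⇒ L₀ = lclm(L_f,L_g) in ℚ(x)⟨Dx⟩.
Differentiate: ansatz ord ≤ ord L₀ ⇒ L.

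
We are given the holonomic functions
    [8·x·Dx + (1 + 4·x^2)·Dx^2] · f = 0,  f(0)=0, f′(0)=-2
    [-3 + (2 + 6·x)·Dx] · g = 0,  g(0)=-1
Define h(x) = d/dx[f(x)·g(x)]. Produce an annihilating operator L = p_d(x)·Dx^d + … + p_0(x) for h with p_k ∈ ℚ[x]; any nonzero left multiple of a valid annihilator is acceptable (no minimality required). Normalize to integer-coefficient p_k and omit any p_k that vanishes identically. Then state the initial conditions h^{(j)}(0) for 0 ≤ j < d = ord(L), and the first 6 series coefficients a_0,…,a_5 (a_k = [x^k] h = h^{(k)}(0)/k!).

L = (15 + 1440·x + 1656·x^2 - 3456·x^3 - 1296·x^4) + (172 + 1188·x + 3552·x^2 + 1152·x^3 - 12096·x^4 - 5184·x^5)·Dx + (36 + 152·x + 36·x^2 - 256·x^3 - 864·x^4 - 3456·x^5 - 1728·x^6)·Dx^2  (order 2).
h: a_k = 2, 6, -59/4, -5/2, 983/64, 35307/320, …
ICs: h(0) = 2, h′(0) = 6.

f: a_k = 0, -2, 0, 8/3, 0, -32/5, …
g: a_k = -1, -3/2, 9/8, -27/16, 405/128, -1701/256, …
Sym-product of L_f,L_g gives L₀ (≤ ord 2).
h₀' ⇒ L via d/dx closure of L₀.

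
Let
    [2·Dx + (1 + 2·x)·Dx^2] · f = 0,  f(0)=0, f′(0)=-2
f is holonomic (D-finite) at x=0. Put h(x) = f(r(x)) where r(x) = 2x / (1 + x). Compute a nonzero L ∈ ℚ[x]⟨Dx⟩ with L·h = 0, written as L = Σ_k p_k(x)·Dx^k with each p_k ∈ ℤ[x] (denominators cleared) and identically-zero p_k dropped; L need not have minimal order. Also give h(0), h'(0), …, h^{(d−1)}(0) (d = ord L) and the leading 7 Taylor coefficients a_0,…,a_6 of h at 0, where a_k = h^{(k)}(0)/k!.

f: a_k = 0, -2, 2, -8/3, 4, -32/5, 32/3, …
h₀=f(r): pull back L_f along r ⇒ L₀.
L = (6 + 10·x)·Dx + (1 + 6·x + 5·x^2)·Dx^2  (order 2).
h: a_k = 0, -4, 12, -124/3, 156, -3124/5, 2604, …
ICs: h(0) = 0, h′(0) = -4.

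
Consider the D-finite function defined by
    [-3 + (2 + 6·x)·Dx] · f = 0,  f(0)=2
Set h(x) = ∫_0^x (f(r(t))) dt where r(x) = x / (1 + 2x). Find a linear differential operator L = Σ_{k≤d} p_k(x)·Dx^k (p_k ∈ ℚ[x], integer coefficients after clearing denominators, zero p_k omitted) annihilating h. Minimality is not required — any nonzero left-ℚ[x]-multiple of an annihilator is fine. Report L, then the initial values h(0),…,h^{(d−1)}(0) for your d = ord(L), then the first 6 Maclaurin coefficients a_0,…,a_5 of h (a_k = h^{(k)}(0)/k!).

L = -3·Dx + (2 + 14·x + 20·x^2)·Dx^2  (order 2).
h: a_k = 0, 2, 3/2, -11/4, 195/32, -993/64, …
ICs: h(0) = 0, h′(0) = 2.

f: a_k = 2, 3, -9/4, 27/8, -405/64, 1701/128, …
Substitute x→r, Dx→(1/r')Dx; clear ⇒ L₀.
∫: right-multiply L₀ by Dx.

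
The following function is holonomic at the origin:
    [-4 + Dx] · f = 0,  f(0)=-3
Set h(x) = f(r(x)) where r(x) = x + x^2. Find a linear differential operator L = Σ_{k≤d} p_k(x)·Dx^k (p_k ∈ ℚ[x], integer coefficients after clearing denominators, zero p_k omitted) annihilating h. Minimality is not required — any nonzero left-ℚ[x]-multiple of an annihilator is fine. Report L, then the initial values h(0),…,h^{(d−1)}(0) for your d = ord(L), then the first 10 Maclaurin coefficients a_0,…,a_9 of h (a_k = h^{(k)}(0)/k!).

L = (-4 - 8·x) + Dx  (order 1).
h: a_k = -3, -12, -36, -80, -152, -1248/5, -5536/15, -52096/105, -4320/7, -675968/945, …
ICs: h(0) = -3.

f: a_k = -3, -12, -24, -32, -32, -128/5, -256/15, -1024/105, -512/105, -2048/945, …
f∘r: x↦r, Dx↦Dx/r' in L_f ⇒ L₀.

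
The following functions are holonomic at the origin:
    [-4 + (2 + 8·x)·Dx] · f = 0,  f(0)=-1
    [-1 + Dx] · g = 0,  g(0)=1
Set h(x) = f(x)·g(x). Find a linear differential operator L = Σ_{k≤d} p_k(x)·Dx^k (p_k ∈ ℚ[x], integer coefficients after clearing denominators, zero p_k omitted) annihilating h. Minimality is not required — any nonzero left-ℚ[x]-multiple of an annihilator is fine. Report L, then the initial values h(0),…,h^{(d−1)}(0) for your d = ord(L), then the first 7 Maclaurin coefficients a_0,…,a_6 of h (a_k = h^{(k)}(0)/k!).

L = (-3 - 4·x) + (1 + 4·x)·Dx  (order 1).
h: a_k = -1, -3, -1/2, -19/6, 53/8, -2371/120, 43487/720, …
ICs: h(0) = -1.

f: a_k = -1, -2, 2, -4, 10, -28, 84, …
g: a_k = 1, 1, 1/2, 1/6, 1/24, 1/120, 1/720, …
L₀ := L_f ⊗_s L_g (sym. prod.), ord ≤ 1.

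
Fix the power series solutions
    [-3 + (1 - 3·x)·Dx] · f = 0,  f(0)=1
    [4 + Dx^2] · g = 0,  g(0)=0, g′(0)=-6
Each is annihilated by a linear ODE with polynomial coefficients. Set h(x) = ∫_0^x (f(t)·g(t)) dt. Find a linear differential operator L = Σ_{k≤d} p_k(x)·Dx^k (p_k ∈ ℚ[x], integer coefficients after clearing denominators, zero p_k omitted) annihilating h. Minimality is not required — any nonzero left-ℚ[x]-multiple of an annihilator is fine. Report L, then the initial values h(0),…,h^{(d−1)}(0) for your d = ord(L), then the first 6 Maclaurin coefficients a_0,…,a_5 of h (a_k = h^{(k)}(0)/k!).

L = (-4 + 12·x)·Dx + 6·Dx^2 + (-1 + 3·x)·Dx^3  (order 3).
h: a_k = 0, 0, -3, -6, -25/2, -30, …
ICs: h(0) = 0, h′(0) = 0, h′′(0) = -6.

f: a_k = 1, 3, 9, 27, 81, 243, …
g: a_k = 0, -6, 0, 4, 0, -4/5, …
f·g: L₀ = L_f ⊗_s L_g, ord ≤ 1·2.
h=∫₀ˣh₀: take L = L₀·Dx.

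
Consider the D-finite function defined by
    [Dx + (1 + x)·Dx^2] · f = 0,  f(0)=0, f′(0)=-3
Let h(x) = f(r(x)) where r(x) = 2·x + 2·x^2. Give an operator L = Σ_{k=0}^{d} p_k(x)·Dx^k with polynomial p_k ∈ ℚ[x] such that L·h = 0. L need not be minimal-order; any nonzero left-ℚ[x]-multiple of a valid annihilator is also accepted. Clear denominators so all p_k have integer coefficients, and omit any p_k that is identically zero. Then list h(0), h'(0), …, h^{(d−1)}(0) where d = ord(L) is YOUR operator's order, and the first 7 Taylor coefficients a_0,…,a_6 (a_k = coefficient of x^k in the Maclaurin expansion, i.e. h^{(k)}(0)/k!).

L = (4·x + 4·x^2)·Dx + (1 + 4·x + 6·x^2 + 4·x^3)·Dx^2  (order 2).
h: a_k = 0, -6, 0, 4, -6, 24/5, 0, …
ICs: h(0) = 0, h′(0) = -6.

f: a_k = 0, -3, 3/2, -1, 3/4, -3/5, 1/2, …
Change of var in L_f (x↦r) gives L₀.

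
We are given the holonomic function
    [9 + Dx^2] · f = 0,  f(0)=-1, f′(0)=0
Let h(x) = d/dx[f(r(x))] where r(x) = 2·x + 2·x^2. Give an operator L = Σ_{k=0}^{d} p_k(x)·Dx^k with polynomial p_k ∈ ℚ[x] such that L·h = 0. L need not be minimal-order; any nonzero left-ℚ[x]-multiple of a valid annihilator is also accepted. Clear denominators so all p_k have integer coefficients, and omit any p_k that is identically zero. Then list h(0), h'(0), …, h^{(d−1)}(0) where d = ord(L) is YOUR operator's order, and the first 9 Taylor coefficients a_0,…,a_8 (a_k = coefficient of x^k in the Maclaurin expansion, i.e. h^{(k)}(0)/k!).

L = (48 + 288·x + 864·x^2 + 1152·x^3 + 576·x^4) + (-6 - 12·x)·Dx + (1 + 4·x + 4·x^2)·Dx^2  (order 2).
h: a_k = 0, 36, 108, -144, -1080, -7776/5, 6048/5, 245376/35, 303264/35, …
ICs: h(0) = 0, h′(0) = 36.

f: a_k = -1, 0, 9/2, 0, -27/8, 0, 81/80, 0, -729/4480, …
f∘r: x↦r, Dx↦Dx/r' in L_f ⇒ L₀.
h=h₀': d/dx-closure on L₀ ⇒ L.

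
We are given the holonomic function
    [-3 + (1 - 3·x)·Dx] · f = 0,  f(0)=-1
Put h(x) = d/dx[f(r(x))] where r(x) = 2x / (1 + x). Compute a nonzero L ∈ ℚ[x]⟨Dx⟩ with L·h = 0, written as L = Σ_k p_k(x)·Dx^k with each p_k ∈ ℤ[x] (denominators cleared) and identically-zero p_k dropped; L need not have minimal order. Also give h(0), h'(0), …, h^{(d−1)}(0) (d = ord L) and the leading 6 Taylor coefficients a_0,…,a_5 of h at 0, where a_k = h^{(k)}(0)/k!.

f: a_k = -1, -3, -9, -27, -81, -243, …
Substitute x→r, Dx→(1/r')Dx; clear ⇒ L₀.
Differentiate: ansatz ord ≤ ord L₀ ⇒ L.
L = 10 + (-1 + 5·x)·Dx  (order 1).
h: a_k = -6, -60, -450, -3000, -18750, -112500, …
ICs: h(0) = -6.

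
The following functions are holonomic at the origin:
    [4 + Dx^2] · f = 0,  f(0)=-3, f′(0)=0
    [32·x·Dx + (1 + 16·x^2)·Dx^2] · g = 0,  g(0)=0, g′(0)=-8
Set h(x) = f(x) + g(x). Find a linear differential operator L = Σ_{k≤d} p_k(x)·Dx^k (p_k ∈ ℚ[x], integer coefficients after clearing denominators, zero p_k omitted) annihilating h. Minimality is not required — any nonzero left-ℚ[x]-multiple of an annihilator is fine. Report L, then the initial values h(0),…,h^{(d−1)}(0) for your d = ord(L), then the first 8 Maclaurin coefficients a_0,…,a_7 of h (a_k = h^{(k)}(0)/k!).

L = (-6016·x + 102400·x^3 + 32768·x^5)·Dx + (-28 + 1216·x^2 + 27648·x^4 + 16384·x^6)·Dx^2 + (-1504·x + 25600·x^3 + 8192·x^5)·Dx^3 + (-7 + 304·x^2 + 6912·x^4 + 4096·x^6)·Dx^4  (order 4).
h: a_k = -3, -8, 6, 128/3, -2, -2048/5, 4/15, 32768/7, …
ICs: h(0) = -3, h′(0) = -8, h′′(0) = 12, h′′′(0) = 256.

f: a_k = -3, 0, 6, 0, -2, 0, 4/15, 0, …
g: a_k = 0, -8, 0, 128/3, 0, -2048/5, 0, 32768/7, …
Weyl lclm of L_f,L_g ⇒ L₀ (ord ≤ 4).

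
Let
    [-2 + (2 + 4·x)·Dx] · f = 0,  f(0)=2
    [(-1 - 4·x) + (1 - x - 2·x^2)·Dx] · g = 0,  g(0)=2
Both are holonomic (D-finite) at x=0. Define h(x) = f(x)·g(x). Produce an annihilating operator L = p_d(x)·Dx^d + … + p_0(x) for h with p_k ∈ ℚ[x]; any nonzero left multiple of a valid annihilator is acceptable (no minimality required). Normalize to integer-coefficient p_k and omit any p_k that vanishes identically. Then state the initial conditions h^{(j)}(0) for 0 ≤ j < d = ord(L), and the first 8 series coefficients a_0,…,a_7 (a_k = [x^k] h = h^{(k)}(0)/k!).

f: a_k = 2, 2, -1, 1, -5/4, 7/4, -21/8, 33/8, …
g: a_k = 2, 2, 6, 10, 22, 42, 86, 170, …
L₀ := L_f ⊗_s L_g (sym. prod.), ord ≤ 1.
L = (2 + 5·x + 6·x^2) + (-1 - x + 4·x^2 + 4·x^3)·Dx  (order 1).
h: a_k = 4, 8, 14, 32, 115/2, 125, 939/4, 493, …
ICs: h(0) = 4.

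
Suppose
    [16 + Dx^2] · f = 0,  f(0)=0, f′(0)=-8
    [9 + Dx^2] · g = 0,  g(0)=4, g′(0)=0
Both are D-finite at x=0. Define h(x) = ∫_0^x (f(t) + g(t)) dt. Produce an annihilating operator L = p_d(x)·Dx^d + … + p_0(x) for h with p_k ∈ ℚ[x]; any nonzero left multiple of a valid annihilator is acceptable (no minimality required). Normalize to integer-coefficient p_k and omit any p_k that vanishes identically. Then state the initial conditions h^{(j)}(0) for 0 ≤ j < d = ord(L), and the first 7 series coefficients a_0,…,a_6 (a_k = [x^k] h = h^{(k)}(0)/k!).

f: a_k = 0, -8, 0, 64/3, 0, -256/15, 0, …
g: a_k = 4, 0, -18, 0, 27/2, 0, -81/20, …
f+g: L₀ = lclm(L_f,L_g), ord ≤ 2+2.
h=∫₀ˣh₀: take L = L₀·Dx.
L = 144·Dx + 25·Dx^3 + Dx^5  (order 5).
h: a_k = 0, 4, -4, -6, 16/3, 27/10, -128/45, …
ICs: h(0) = 0, h′(0) = 4, h′′(0) = -8, h′′′(0) = -36, h′′′′(0) = 128.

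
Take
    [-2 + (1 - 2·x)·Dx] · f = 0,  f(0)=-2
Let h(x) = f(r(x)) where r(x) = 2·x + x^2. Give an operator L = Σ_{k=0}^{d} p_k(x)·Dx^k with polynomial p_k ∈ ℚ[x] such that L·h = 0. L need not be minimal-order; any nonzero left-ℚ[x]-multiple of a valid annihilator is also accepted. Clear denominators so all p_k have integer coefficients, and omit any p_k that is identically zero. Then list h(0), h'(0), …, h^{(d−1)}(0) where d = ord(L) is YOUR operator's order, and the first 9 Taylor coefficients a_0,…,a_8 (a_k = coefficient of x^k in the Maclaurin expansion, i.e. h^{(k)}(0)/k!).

L = (4 + 4·x) + (-1 + 4·x + 2·x^2)·Dx  (order 1).
h: a_k = -2, -8, -36, -160, -712, -3168, -14096, -62720, -279072, …
ICs: h(0) = -2.

f: a_k = -2, -4, -8, -16, -32, -64, -128, -256, -512, …
L₀ from L_f via x↦r, Dx↦r'^{-1}Dx.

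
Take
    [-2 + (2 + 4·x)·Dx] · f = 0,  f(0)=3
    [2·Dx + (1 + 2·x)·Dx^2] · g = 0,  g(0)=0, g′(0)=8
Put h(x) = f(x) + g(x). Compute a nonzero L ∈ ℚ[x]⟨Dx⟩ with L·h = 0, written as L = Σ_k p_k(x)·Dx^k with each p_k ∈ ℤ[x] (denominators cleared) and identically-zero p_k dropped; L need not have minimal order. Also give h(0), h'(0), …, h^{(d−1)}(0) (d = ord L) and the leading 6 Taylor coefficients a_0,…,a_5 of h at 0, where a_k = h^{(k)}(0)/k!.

f: a_k = 3, 3, -3/2, 3/2, -15/8, 21/8, …
g: a_k = 0, 8, -8, 32/3, -16, 128/5, …
Sum ⇒ L₀ = lclm(L_f,L_g) in ℚ(x)⟨Dx⟩.
L = 2·Dx + (5 + 10·x)·Dx^2 + (1 + 4·x + 4·x^2)·Dx^3  (order 3).
h: a_k = 3, 11, -19/2, 73/6, -143/8, 1129/40, …
ICs: h(0) = 3, h′(0) = 11, h′′(0) = -19.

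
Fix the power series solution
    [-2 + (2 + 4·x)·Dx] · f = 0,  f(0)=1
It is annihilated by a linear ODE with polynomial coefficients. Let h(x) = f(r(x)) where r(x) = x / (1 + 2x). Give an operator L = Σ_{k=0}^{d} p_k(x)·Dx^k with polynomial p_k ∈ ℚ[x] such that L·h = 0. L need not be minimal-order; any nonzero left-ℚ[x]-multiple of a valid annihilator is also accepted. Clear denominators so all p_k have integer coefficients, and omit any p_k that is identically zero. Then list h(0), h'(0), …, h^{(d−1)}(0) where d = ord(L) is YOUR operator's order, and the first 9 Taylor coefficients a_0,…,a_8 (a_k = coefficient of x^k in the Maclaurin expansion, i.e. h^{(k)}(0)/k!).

L = -1 + (1 + 6·x + 8·x^2)·Dx  (order 1).
h: a_k = 1, 1, -5/2, 13/2, -141/8, 399/8, -2353/16, 7205/16, -182461/128, …
ICs: h(0) = 1.

f: a_k = 1, 1, -1/2, 1/2, -5/8, 7/8, -21/16, 33/16, -429/128, …
L₀ from L_f via x↦r, Dx↦r'^{-1}Dx.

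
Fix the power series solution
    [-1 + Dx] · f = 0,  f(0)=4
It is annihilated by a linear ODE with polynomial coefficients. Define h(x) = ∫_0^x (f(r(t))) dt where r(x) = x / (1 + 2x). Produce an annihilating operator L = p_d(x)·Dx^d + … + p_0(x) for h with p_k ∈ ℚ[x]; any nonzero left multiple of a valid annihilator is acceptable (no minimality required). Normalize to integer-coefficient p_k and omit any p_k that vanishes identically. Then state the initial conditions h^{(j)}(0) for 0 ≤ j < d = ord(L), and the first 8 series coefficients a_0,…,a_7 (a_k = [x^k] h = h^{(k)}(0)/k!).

f: a_k = 4, 4, 2, 2/3, 1/6, 1/30, 1/180, 1/1260, …
Substitute x→r, Dx→(1/r')Dx; clear ⇒ L₀.
h=∫₀ˣh₀: take L = L₀·Dx.
L = -Dx + (1 + 4·x + 4·x^2)·Dx^2  (order 2).
h: a_k = 0, 4, 2, -2, 13/6, -71/30, 49/20, -2699/1260, …
ICs: h(0) = 0, h′(0) = 4.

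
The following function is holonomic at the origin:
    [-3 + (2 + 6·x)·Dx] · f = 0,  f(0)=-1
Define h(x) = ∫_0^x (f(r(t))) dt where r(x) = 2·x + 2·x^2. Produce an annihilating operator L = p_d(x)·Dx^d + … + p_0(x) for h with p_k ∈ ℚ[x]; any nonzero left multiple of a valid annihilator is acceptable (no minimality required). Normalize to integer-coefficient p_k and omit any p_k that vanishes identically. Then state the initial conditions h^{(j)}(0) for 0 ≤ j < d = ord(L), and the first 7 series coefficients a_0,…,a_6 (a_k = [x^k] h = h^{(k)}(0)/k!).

L = (-3 - 6·x)·Dx + (1 + 6·x + 6·x^2)·Dx^2  (order 2).
h: a_k = 0, -1, -3/2, 1/2, -9/8, 117/40, -135/16, …
ICs: h(0) = 0, h′(0) = -1.

f: a_k = -1, -3/2, 9/8, -27/16, 405/128, -1701/256, 15309/1024, …
f∘r: x↦r, Dx↦Dx/r' in L_f ⇒ L₀.
∫: right-multiply L₀ by Dx.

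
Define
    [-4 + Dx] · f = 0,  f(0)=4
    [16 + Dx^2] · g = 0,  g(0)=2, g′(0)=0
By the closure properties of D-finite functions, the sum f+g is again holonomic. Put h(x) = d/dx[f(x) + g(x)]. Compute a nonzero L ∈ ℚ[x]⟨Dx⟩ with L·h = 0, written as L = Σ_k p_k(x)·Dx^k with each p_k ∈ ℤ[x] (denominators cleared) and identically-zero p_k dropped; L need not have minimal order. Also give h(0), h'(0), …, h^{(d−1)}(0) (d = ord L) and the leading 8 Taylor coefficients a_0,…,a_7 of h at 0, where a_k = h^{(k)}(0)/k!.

L = 64 - 16·Dx + 4·Dx^2 - Dx^3  (order 3).
h: a_k = 16, 32, 128, 256, 512/3, 1024/15, 4096/45, 8192/105, …
ICs: h(0) = 16, h′(0) = 32, h′′(0) = 256.

f: a_k = 4, 16, 32, 128/3, 128/3, 512/15, 1024/45, 4096/315, …
g: a_k = 2, 0, -16, 0, 64/3, 0, -512/45, 0, …
Sum ⇒ L₀ = lclm(L_f,L_g) in ℚ(x)⟨Dx⟩.
Differentiate: ansatz ord ≤ ord L₀ ⇒ L.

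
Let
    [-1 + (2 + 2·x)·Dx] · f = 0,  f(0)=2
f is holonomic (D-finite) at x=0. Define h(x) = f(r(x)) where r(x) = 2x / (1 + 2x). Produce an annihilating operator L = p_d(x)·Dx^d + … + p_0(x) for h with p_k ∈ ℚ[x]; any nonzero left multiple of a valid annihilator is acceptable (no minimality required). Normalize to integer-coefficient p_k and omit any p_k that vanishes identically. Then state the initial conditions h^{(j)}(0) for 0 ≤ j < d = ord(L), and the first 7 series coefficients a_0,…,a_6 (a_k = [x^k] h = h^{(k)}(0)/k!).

L = -1 + (1 + 6·x + 8·x^2)·Dx  (order 1).
h: a_k = 2, 2, -5, 13, -141/4, 399/4, -2353/8, …
ICs: h(0) = 2.

f: a_k = 2, 1, -1/4, 1/8, -5/64, 7/128, -21/512, …
h₀=f(r): pull back L_f along r ⇒ L₀.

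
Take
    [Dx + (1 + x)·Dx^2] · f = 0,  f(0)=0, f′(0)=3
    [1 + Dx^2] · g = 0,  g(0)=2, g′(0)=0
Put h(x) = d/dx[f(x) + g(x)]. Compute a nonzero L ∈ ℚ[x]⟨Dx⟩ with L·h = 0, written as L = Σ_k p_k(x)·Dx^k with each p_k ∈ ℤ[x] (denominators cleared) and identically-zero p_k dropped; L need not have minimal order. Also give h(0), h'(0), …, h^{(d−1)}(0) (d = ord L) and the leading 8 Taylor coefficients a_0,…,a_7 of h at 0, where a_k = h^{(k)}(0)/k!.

f: a_k = 0, 3, -3/2, 1, -3/4, 3/5, -1/2, 3/7, …
g: a_k = 2, 0, -1, 0, 1/12, 0, -1/360, 0, …
Sum ⇒ L₀ = lclm(L_f,L_g) in ℚ(x)⟨Dx⟩.
Derive L from L₀ (diff closure).
L = (7 + 2·x + x^2) + (3 + 5·x + 3·x^2 + x^3)·Dx + (7 + 2·x + x^2)·Dx^2 + (3 + 5·x + 3·x^2 + x^3)·Dx^3  (order 3).
h: a_k = 3, -5, 3, -8/3, 3, -181/60, 3, -7559/2520, …
ICs: h(0) = 3, h′(0) = -5, h′′(0) = 6.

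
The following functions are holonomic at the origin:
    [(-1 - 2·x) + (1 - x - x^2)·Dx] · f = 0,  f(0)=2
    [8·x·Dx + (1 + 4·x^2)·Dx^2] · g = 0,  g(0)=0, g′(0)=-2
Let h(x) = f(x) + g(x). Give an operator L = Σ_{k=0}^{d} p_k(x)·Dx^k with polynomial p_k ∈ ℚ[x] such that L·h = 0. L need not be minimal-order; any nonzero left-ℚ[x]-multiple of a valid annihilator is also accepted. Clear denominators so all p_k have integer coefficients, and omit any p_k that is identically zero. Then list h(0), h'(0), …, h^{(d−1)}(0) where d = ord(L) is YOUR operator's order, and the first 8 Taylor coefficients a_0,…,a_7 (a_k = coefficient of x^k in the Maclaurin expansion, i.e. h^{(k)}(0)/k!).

f: a_k = 2, 2, 4, 6, 10, 16, 26, 42, …
g: a_k = 0, -2, 0, 8/3, 0, -32/5, 0, 128/7, …
L₀ := lclm(L_f,L_g); ord L₀ ≤ 1+2.
L = (-16 + 64·x + 400·x^2 + 576·x^3 + 696·x^4 + 96·x^6)·Dx + (13 + 24·x + 22·x^2 + 204·x^3 + 548·x^4 + 488·x^5 + 48·x^6 + 96·x^7)·Dx^2 + (-2 - 5·x - 14·x^2 + 2·x^3 - 13·x^4 + 92·x^5 + 48·x^6 + 16·x^7 + 16·x^8)·Dx^3  (order 3).
h: a_k = 2, 0, 4, 26/3, 10, 48/5, 26, 422/7, …
ICs: h(0) = 2, h′(0) = 0, h′′(0) = 8.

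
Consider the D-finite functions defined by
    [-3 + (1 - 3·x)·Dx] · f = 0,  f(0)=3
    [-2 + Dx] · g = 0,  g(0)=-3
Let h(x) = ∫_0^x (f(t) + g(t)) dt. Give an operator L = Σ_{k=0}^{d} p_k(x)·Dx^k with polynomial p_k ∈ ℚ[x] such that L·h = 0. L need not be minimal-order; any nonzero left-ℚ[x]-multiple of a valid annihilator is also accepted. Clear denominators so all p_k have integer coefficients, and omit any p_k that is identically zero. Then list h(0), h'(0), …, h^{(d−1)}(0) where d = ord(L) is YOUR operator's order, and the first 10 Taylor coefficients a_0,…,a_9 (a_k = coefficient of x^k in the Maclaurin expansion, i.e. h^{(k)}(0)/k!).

L = (-24 - 36·x)·Dx + (14 + 24·x - 36·x^2)·Dx^2 + (-1 - 3·x + 18·x^2)·Dx^3  (order 3).
h: a_k = 0, 0, 3/2, 7, 77/4, 241/5, 3641/30, 32801/105, 688897/840, 2066713/945, …
ICs: h(0) = 0, h′(0) = 0, h′′(0) = 3.

f: a_k = 3, 9, 27, 81, 243, 729, 2187, 6561, 19683, 59049, …
g: a_k = -3, -6, -6, -4, -2, -4/5, -4/15, -8/105, -2/105, -4/945, …
Weyl lclm of L_f,L_g ⇒ L₀ (ord ≤ 2).
∫: right-multiply L₀ by Dx.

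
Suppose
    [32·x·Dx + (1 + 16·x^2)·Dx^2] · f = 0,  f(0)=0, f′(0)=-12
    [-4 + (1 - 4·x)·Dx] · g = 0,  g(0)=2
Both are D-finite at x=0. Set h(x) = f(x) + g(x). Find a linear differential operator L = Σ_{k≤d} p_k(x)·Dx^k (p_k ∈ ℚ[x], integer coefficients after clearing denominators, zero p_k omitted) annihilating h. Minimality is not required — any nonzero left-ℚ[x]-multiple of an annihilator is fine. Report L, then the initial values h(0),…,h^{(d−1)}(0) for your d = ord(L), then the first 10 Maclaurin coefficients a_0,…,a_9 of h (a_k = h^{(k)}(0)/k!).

L = (32 - 512·x - 1536·x^2)·Dx + (-16 + 32·x - 256·x^2 - 1536·x^3)·Dx^2 + (1 - 256·x^4)·Dx^3  (order 3).
h: a_k = 2, -4, 32, 192, 512, 7168/5, 8192, 278528/7, 131072, 1310720/3, …
ICs: h(0) = 2, h′(0) = -4, h′′(0) = 64.

f: a_k = 0, -12, 0, 64, 0, -3072/5, 0, 49152/7, 0, -262144/3, …
g: a_k = 2, 8, 32, 128, 512, 2048, 8192, 32768, 131072, 524288, …
Weyl lclm of L_f,L_g ⇒ L₀ (ord ≤ 3).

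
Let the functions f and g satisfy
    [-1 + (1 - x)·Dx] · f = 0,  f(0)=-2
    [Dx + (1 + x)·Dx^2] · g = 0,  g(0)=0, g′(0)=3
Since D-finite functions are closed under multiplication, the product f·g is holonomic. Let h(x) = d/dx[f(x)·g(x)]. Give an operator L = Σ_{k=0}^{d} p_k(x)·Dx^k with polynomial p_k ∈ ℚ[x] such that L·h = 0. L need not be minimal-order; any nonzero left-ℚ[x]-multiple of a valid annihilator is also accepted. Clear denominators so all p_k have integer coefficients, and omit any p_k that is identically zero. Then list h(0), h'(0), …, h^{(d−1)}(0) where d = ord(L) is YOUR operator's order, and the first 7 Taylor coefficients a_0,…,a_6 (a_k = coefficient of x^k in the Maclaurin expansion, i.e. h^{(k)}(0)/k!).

L = 4 + (1 + 5·x)·Dx + (-1 + x^2)·Dx^2  (order 2).
h: a_k = -6, -6, -15, -14, -47/2, -111/5, -319/10, …
ICs: h(0) = -6, h′(0) = -6.

f: a_k = -2, -2, -2, -2, -2, -2, -2, …
g: a_k = 0, 3, -3/2, 1, -3/4, 3/5, -1/2, …
Sym-product of L_f,L_g gives L₀ (≤ ord 2).
Differentiate: ansatz ord ≤ ord L₀ ⇒ L.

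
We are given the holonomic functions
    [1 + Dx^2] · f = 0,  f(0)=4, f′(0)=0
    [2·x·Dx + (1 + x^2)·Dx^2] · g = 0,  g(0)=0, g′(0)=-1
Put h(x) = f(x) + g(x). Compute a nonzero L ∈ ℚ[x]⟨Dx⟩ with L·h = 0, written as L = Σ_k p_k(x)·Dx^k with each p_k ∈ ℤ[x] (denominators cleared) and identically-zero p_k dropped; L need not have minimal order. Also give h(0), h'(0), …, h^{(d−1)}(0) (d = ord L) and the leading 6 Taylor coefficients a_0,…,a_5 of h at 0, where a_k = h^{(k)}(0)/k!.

f: a_k = 4, 0, -2, 0, 1/6, 0, …
g: a_k = 0, -1, 0, 1/3, 0, -1/5, …
Sum ⇒ L₀ = lclm(L_f,L_g) in ℚ(x)⟨Dx⟩.
L = (-22·x + 28·x^3 + 2·x^5)·Dx + (-1 + 7·x^2 + 9·x^4 + x^6)·Dx^2 + (-22·x + 28·x^3 + 2·x^5)·Dx^3 + (-1 + 7·x^2 + 9·x^4 + x^6)·Dx^4  (order 4).
h: a_k = 4, -1, -2, 1/3, 1/6, -1/5, …
ICs: h(0) = 4, h′(0) = -1, h′′(0) = -4, h′′′(0) = 2.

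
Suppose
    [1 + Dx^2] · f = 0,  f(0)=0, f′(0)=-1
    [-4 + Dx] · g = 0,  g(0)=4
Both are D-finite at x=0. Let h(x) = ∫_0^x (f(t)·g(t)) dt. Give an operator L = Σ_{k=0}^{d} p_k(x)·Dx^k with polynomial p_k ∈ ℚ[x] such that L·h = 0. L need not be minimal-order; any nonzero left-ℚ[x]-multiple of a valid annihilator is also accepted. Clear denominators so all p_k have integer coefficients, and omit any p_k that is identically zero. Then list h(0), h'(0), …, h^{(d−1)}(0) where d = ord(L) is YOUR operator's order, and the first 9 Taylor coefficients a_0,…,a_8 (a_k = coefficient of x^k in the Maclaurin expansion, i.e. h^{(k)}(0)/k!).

L = 17·Dx - 8·Dx^2 + Dx^3  (order 3).
h: a_k = 0, 0, -2, -16/3, -47/6, -8, -1121/180, -1222/315, -20047/10080, …
ICs: h(0) = 0, h′(0) = 0, h′′(0) = -4.

f: a_k = 0, -1, 0, 1/6, 0, -1/120, 0, 1/5040, 0, …
g: a_k = 4, 16, 32, 128/3, 128/3, 512/15, 1024/45, 4096/315, 2048/315, …
L₀ := L_f ⊗_s L_g (sym. prod.), ord ≤ 2.
h=∫₀ˣh₀: take L = L₀·Dx.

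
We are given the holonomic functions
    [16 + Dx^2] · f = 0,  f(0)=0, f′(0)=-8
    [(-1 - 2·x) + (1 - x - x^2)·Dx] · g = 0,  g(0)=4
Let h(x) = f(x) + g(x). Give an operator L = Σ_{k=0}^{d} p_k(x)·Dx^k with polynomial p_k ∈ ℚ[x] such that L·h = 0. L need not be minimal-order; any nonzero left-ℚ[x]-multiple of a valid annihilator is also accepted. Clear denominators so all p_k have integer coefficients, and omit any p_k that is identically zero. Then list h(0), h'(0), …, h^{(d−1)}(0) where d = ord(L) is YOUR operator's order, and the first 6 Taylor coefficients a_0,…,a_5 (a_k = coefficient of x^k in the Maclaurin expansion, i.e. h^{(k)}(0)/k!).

L = (-272 - 384·x + 352·x^2 - 192·x^3 - 640·x^4 - 256·x^5) + (160 - 368·x - 32·x^2 + 544·x^3 - 48·x^4 - 384·x^5 - 128·x^6)·Dx + (-17 - 24·x + 22·x^2 - 12·x^3 - 40·x^4 - 16·x^5)·Dx^2 + (10 - 23·x - 2·x^2 + 34·x^3 - 3·x^4 - 24·x^5 - 8·x^6)·Dx^3  (order 3).
h: a_k = 4, -4, 8, 100/3, 20, 224/15, …
ICs: h(0) = 4, h′(0) = -4, h′′(0) = 16.

f: a_k = 0, -8, 0, 64/3, 0, -256/15, …
g: a_k = 4, 4, 8, 12, 20, 32, …
f+g: L₀ = lclm(L_f,L_g), ord ≤ 2+1.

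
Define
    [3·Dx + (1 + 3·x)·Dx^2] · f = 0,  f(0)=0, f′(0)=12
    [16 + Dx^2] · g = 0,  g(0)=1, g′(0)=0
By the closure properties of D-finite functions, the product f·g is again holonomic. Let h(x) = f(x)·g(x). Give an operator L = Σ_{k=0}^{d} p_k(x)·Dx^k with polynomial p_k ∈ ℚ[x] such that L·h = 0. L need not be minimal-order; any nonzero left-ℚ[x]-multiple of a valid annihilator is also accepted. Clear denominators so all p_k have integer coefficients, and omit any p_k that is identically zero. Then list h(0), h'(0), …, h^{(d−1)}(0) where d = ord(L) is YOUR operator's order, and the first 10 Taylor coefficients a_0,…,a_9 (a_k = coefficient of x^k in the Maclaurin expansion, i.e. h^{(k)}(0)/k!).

L = (2272 + 127488·x + 781056·x^2 + 1769472·x^3 + 1327104·x^4) + (4416 + 50112·x + 165888·x^2 + 165888·x^3)·Dx + (1022 + 19392·x + 102816·x^2 + 221184·x^3 + 165888·x^4)·Dx^2 + (276 + 3132·x + 10368·x^2 + 10368·x^3)·Dx^3 + (55 + 714·x + 3375·x^2 + 6912·x^3 + 5184·x^4)·Dx^4  (order 4).
h: a_k = 0, 12, -18, -60, 63, 172/5, -30, 1076/105, -1541/10, 67052/105, …
ICs: h(0) = 0, h′(0) = 12, h′′(0) = -36, h′′′(0) = -360.

f: a_k = 0, 12, -18, 36, -81, 972/5, -486, 8748/7, -6561/2, 8748, …
g: a_k = 1, 0, -8, 0, 32/3, 0, -256/45, 0, 512/315, 0, …
h₀=f·g: eliminate ⇒ L₀, order ≤ 2·2.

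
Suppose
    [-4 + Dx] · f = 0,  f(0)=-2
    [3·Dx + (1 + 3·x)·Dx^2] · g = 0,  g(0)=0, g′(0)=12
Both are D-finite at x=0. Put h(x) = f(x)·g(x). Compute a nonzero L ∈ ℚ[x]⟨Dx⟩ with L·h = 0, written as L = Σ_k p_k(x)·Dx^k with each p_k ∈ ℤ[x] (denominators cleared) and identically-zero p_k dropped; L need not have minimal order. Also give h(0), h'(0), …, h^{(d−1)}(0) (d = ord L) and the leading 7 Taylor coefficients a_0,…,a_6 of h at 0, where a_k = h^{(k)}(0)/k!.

L = (4 + 48·x) + (-5 - 24·x)·Dx + (1 + 3·x)·Dx^2  (order 2).
h: a_k = 0, -24, -60, -120, -94, -944/5, 124, …
ICs: h(0) = 0, h′(0) = -24.

f: a_k = -2, -8, -16, -64/3, -64/3, -256/15, -512/45, …
g: a_k = 0, 12, -18, 36, -81, 972/5, -486, …
h₀=f·g: eliminate ⇒ L₀, order ≤ 1·2.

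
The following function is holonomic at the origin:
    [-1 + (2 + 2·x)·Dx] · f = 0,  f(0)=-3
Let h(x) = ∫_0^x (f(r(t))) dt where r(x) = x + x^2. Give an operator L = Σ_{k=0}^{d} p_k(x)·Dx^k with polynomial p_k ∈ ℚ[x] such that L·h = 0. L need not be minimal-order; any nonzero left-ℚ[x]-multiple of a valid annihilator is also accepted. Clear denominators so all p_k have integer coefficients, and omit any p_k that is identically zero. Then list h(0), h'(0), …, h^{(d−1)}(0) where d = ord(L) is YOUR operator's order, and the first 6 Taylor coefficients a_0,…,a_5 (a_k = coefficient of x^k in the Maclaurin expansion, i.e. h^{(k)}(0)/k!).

L = (-1 - 2·x)·Dx + (2 + 2·x + 2·x^2)·Dx^2  (order 2).
h: a_k = 0, -3, -3/4, -3/8, 9/64, -9/640, …
ICs: h(0) = 0, h′(0) = -3.

f: a_k = -3, -3/2, 3/8, -3/16, 15/128, -21/256, …
Substitute x→r, Dx→(1/r')Dx; clear ⇒ L₀.
∫: right-multiply L₀ by Dx.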